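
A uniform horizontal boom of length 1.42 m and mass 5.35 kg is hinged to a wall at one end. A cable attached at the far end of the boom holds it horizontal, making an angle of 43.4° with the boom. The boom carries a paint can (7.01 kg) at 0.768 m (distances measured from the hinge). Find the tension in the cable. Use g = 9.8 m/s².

T ≈ 92.2 N

Take moments about the hinge.
Beam weight: 5.35 × 9.8 = 52.43 N down at 0.71 m → arm 0.71 m, τ = 52.43 × 0.71 = 37.23 N·m clockwise.
Paint can: 7.01 × 9.8 = 68.7 N down at 0.768 m → arm 0.768 m, τ = 68.7 × 0.768 = 52.76 N·m clockwise.
Total clockwise load moment = 89.99 N·m.
The cable tension T acts at 1.42 m; only its component perpendicular to the boom, T sinθ, produces torque. sin 43.4° = 0.6871.
Balancing moments: T × 1.42 × 0.6871 = 89.99, giving T = 89.99 / 0.9757 = 92.2 N.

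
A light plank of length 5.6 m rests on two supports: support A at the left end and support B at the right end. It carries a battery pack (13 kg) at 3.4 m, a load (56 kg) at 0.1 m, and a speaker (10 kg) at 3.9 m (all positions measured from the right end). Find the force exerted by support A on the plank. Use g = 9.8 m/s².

Taking torques about support B:
Battery pack: 13 × 9.8 = 127.4 N down at 3.4 m → arm 3.4 m, τ = 127.4 × 3.4 = 433.2 N·m counterclockwise.
Load: 56 × 9.8 = 548.8 N down at 0.1 m → arm 0.1 m, τ = 548.8 × 0.1 = 54.88 N·m counterclockwise.
Speaker: 10 × 9.8 = 98 N down at 3.9 m → arm 3.9 m, τ = 98 × 3.9 = 382.2 N·m counterclockwise.
Net load moment about support B = 870.3 N·m counterclockwise.
Reaction R at support A is upward at 5.6 m, arm 5.6 m → moment R × 5.6 clockwise.
Balancing moments: R × 5.6 = 870.3, giving R = 155 N.

R_A ≈ 155 N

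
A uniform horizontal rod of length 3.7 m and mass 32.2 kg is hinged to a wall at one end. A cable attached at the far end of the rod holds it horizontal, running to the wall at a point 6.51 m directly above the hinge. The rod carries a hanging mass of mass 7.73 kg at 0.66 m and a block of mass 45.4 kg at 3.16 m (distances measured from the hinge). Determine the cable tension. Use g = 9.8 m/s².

T ≈ 634 N

Sum moments about the hinge (the unknown hinge reaction has zero arm there).
Beam weight: 32.2 × 9.8 = 315.6 N down at 1.85 m → arm 1.85 m, τ = 315.6 × 1.85 = 583.9 N·m clockwise.
Hanging mass: 7.73 × 9.8 = 75.75 N down at 0.66 m → arm 0.66 m, τ = 75.75 × 0.66 = 50 N·m clockwise.
Block: 45.4 × 9.8 = 444.9 N down at 3.16 m → arm 3.16 m, τ = 444.9 × 3.16 = 1406 N·m clockwise.
Total clockwise load moment = 2040 N·m.
The cable tension T acts at 3.7 m; only its component perpendicular to the rod, T sinθ, produces torque. sinθ = h/√(h²+d²) = 6.51/√(6.51²+3.7²) = 0.8694.
For rotational equilibrium, T × 3.7 × 0.8694 = 2040, so T = 2040 / 3.217 = 634 N.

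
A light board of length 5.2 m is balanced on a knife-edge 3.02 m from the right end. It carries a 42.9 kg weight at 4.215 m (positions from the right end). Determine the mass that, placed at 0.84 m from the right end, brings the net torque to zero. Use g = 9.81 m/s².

About the knife-edge (at 3.02 m from the right end):
Weight: 42.9 × 9.81 = 420.8 N down at 4.215 m → arm 1.195 m, τ = 420.8 × 1.195 = 502.9 N·m counterclockwise.
Net moment of known loads = 502.9 N·m counterclockwise.
An unknown mass m at 0.84 m has arm 2.18 m; its moment is m·g·2.18 clockwise.
Setting net torque to zero: m × 9.81 × 2.18 = 502.9 → m = 502.9 / (9.81 × 2.18) = 23.5 kg.

m ≈ 23.5 kg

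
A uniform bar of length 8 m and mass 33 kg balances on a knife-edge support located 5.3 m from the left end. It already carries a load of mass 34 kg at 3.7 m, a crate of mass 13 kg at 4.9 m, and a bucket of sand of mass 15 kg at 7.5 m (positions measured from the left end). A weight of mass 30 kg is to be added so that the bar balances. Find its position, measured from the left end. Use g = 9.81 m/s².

Taking torques about the knife-edge support (at 5.3 m from the left end):
Beam weight: 33 × 9.81 = 323.7 N down at 4 m → arm 1.3 m, τ = 323.7 × 1.3 = 420.8 N·m counterclockwise.
Load: 34 × 9.81 = 333.5 N down at 3.7 m → arm 1.6 m, τ = 333.5 × 1.6 = 533.6 N·m counterclockwise.
Crate: 13 × 9.81 = 127.5 N down at 4.9 m → arm 0.4 m, τ = 127.5 × 0.4 = 51 N·m counterclockwise.
Bucket of sand: 15 × 9.81 = 147.2 N down at 7.5 m → arm 2.2 m, τ = 147.2 × 2.2 = 323.8 N·m clockwise.
Net moment of existing loads = 681.6 N·m counterclockwise.
The weight weighs 30 × 9.81 = 294.3 N and must supply an equal clockwise moment, so its lever arm about the knife-edge support is 681.6 / 294.3 = 2.32 m.
That puts it at 5.3 + 2.32 = 7.62 m from the left end.

x ≈ 7.62 m from the left end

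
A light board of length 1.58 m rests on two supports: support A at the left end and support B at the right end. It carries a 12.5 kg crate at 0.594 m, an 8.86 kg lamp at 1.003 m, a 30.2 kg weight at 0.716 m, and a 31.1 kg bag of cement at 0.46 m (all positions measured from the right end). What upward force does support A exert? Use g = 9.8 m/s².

Take moments about support B.
Crate: 12.5 × 9.8 = 122.5 N down at 0.594 m → arm 0.594 m, τ = 122.5 × 0.594 = 72.77 N·m counterclockwise.
Lamp: 8.86 × 9.8 = 86.83 N down at 1.003 m → arm 1.003 m, τ = 86.83 × 1.003 = 87.09 N·m counterclockwise.
Weight: 30.2 × 9.8 = 296 N down at 0.716 m → arm 0.716 m, τ = 296 × 0.716 = 211.9 N·m counterclockwise.
Bag of cement: 31.1 × 9.8 = 304.8 N down at 0.46 m → arm 0.46 m, τ = 304.8 × 0.46 = 140.2 N·m counterclockwise.
Net load moment about support B = 512 N·m counterclockwise.
Reaction R at support A is upward at 1.58 m, arm 1.58 m → moment R × 1.58 clockwise.
Setting net torque to zero: R × 1.58 = 512 → R = 324 N.

R_A ≈ 324 N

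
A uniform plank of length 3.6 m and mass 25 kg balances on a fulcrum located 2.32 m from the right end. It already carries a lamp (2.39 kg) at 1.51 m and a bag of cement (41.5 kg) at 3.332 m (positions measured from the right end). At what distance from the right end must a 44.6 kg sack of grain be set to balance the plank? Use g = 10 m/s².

About the fulcrum (at 2.32 m from the right end):
Beam weight: 25 × 10 = 250 N down at 1.8 m → arm 0.52 m, τ = 250 × 0.52 = 130 N·m clockwise.
Lamp: 2.39 × 10 = 23.9 N down at 1.51 m → arm 0.81 m, τ = 23.9 × 0.81 = 19.36 N·m clockwise.
Bag of cement: 41.5 × 10 = 415 N down at 3.332 m → arm 1.012 m, τ = 415 × 1.012 = 420 N·m counterclockwise.
Net moment of existing loads = 270.6 N·m counterclockwise.
The sack of grain weighs 44.6 × 10 = 446 N and must supply an equal clockwise moment, so its lever arm about the fulcrum is 270.6 / 446 = 0.607 m.
That puts it at 2.32 − 0.607 = 1.71 m from the right end.

x ≈ 1.71 m from the right end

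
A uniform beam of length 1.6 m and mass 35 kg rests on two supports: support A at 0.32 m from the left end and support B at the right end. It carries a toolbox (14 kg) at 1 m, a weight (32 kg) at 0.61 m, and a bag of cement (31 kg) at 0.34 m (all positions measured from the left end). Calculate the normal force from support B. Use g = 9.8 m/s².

R_B ≈ 277 N

Take moments about support A.
Beam weight: 35 × 9.8 = 343 N down at 0.8 m → arm 0.48 m, τ = 343 × 0.48 = 164.6 N·m clockwise.
Toolbox: 14 × 9.8 = 137.2 N down at 1 m → arm 0.68 m, τ = 137.2 × 0.68 = 93.3 N·m clockwise.
Weight: 32 × 9.8 = 313.6 N down at 0.61 m → arm 0.29 m, τ = 313.6 × 0.29 = 90.94 N·m clockwise.
Bag of cement: 31 × 9.8 = 303.8 N down at 0.34 m → arm 0.02 m, τ = 303.8 × 0.02 = 6.076 N·m clockwise.
Net load moment about support A = 354.9 N·m clockwise.
Reaction R at support B is upward at 1.6 m, arm 1.28 m → moment R × 1.28 counterclockwise.
Setting net torque to zero: R × 1.28 = 354.9 → R = 277 N.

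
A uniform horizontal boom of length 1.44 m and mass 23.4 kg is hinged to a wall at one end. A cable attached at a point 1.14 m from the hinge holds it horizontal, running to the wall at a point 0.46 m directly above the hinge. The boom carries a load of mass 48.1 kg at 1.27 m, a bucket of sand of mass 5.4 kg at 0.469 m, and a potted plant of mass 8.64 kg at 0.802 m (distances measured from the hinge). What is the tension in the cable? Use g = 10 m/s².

T ≈ 2050 N

Sum moments about the hinge (the unknown hinge reaction has zero arm there).
Beam weight: 23.4 × 10 = 234 N down at 0.72 m → arm 0.72 m, τ = 234 × 0.72 = 168.5 N·m clockwise.
Load: 48.1 × 10 = 481 N down at 1.27 m → arm 1.27 m, τ = 481 × 1.27 = 610.9 N·m clockwise.
Bucket of sand: 5.4 × 10 = 54 N down at 0.469 m → arm 0.469 m, τ = 54 × 0.469 = 25.33 N·m clockwise.
Potted plant: 8.64 × 10 = 86.4 N down at 0.802 m → arm 0.802 m, τ = 86.4 × 0.802 = 69.29 N·m clockwise.
Total clockwise load moment = 874 N·m.
The cable tension T acts at 1.14 m; only its component perpendicular to the boom, T sinθ, produces torque. sinθ = h/√(h²+d²) = 0.46/√(0.46²+1.14²) = 0.3742.
Balancing moments: T × 1.14 × 0.3742 = 874, giving T = 874 / 0.4266 = 2050 N.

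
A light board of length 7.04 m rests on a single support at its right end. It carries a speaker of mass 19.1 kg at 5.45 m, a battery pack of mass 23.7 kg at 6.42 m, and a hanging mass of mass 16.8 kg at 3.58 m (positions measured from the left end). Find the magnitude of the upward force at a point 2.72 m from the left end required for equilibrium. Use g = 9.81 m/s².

F ≈ 234 N

Take moments about the right end.
Speaker: 19.1 × 9.81 = 187.4 N down at 5.45 m → arm 1.59 m, τ = 187.4 × 1.59 = 298 N·m counterclockwise.
Battery pack: 23.7 × 9.81 = 232.5 N down at 6.42 m → arm 0.62 m, τ = 232.5 × 0.62 = 144.2 N·m counterclockwise.
Hanging mass: 16.8 × 9.81 = 164.8 N down at 3.58 m → arm 3.46 m, τ = 164.8 × 3.46 = 570.2 N·m counterclockwise.
Net moment of the loads = 1012 N·m counterclockwise.
The upward force F acts at a point 2.72 m from the left end, arm 4.32 m, giving F × 4.32 clockwise.
Balancing moments: F × 4.32 = 1012, giving F = 1012 / 4.32 = 234 N.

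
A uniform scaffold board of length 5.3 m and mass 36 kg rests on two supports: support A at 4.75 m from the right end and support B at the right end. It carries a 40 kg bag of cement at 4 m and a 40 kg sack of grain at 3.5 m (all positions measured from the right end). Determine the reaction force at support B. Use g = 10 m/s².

R_B ≈ 328 N

Sum moments about support A (its reaction then has zero moment arm).
Beam weight: 36 × 10 = 360 N down at 2.65 m → arm 2.1 m, τ = 360 × 2.1 = 756 N·m clockwise.
Bag of cement: 40 × 10 = 400 N down at 4 m → arm 0.75 m, τ = 400 × 0.75 = 300 N·m clockwise.
Sack of grain: 40 × 10 = 400 N down at 3.5 m → arm 1.25 m, τ = 400 × 1.25 = 500 N·m clockwise.
Net load moment about support A = 1556 N·m clockwise.
Reaction R at support B is upward at 0 m, arm 4.75 m → moment R × 4.75 counterclockwise.
For rotational equilibrium, R × 4.75 = 1556, so R = 328 N.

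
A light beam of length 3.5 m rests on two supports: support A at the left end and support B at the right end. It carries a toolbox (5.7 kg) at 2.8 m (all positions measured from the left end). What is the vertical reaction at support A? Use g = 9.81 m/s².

Take moments about support B.
Toolbox: 5.7 × 9.81 = 55.92 N down at 2.8 m → arm 0.7 m, τ = 55.92 × 0.7 = 39.14 N·m counterclockwise.
Net load moment about support B = 39.14 N·m counterclockwise.
Reaction R at support A is upward at 0 m, arm 3.5 m → moment R × 3.5 clockwise.
Balancing moments: R × 3.5 = 39.14, giving R = 11.2 N.

R_A ≈ 11.2 N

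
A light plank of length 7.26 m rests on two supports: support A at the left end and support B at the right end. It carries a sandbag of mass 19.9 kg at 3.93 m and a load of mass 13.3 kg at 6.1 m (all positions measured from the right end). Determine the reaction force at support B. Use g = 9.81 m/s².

Choose support A as the axis so its reaction then has zero moment arm.
Sandbag: 19.9 × 9.81 = 195.2 N down at 3.93 m → arm 3.33 m, τ = 195.2 × 3.33 = 650 N·m clockwise.
Load: 13.3 × 9.81 = 130.5 N down at 6.1 m → arm 1.16 m, τ = 130.5 × 1.16 = 151.4 N·m clockwise.
Net load moment about support A = 801.4 N·m clockwise.
Reaction R at support B is upward at 0 m, arm 7.26 m → moment R × 7.26 counterclockwise.
Balancing moments: R × 7.26 = 801.4, giving R = 110 N.

R_B ≈ 110 N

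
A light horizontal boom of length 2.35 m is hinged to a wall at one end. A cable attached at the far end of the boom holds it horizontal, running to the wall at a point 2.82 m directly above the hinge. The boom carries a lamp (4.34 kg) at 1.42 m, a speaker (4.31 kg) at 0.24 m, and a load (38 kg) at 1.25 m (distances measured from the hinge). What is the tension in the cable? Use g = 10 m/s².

Sum moments about the hinge (the unknown hinge reaction has zero arm there).
Lamp: 4.34 × 10 = 43.4 N down at 1.42 m → arm 1.42 m, τ = 43.4 × 1.42 = 61.63 N·m clockwise.
Speaker: 4.31 × 10 = 43.1 N down at 0.24 m → arm 0.24 m, τ = 43.1 × 0.24 = 10.34 N·m clockwise.
Load: 38 × 10 = 380 N down at 1.25 m → arm 1.25 m, τ = 380 × 1.25 = 475 N·m clockwise.
Total clockwise load moment = 547 N·m.
The cable tension T acts at 2.35 m; only its component perpendicular to the boom, T sinθ, produces torque. sinθ = h/√(h²+d²) = 2.82/√(2.82²+2.35²) = 0.7682.
Στ = 0 ⇒ T × 2.35 × 0.7682 = 547 ⇒ T = 547 / 1.805 = 303 N.

T ≈ 303 N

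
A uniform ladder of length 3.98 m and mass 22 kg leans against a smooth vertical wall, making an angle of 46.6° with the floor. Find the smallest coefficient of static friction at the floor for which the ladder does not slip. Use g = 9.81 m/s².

μ_min ≈ 0.473

Taking torques about the foot of the ladder:
Ladder weight 22×9.81 = 215.8 N acts at 1.99 m along the ladder; its horizontal arm is 1.99·cos46.6° = 1.367 m → τ = 295 N·m clockwise.
Wall normal N acts horizontally at the top; its moment arm is the height L sinθ = 3.98·sin46.6° = 2.892 m, counterclockwise.
Setting net torque to zero: N × 2.892 = 295 → N = 102 N.
ΣFx = 0 ⇒ f = N_wall = 102 N. ΣFy = 0 ⇒ N_floor = 215.8 N.
μ_min = f / N_floor = 102 / 215.8 = 0.473.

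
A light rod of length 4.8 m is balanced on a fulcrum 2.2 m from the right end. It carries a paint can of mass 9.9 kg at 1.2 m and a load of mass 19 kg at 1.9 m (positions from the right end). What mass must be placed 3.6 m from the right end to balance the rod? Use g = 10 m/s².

About the fulcrum (at 2.2 m from the right end):
Paint can: 9.9 × 10 = 99 N down at 1.2 m → arm 1 m, τ = 99 × 1 = 99 N·m clockwise.
Load: 19 × 10 = 190 N down at 1.9 m → arm 0.3 m, τ = 190 × 0.3 = 57 N·m clockwise.
Net moment of known loads = 156 N·m clockwise.
An unknown mass m at 3.6 m has arm 1.4 m; its moment is m·g·1.4 counterclockwise.
Στ = 0 ⇒ m × 10 × 1.4 = 156 ⇒ m = 156 / (10 × 1.4) = 11.1 kg.

m ≈ 11.1 kg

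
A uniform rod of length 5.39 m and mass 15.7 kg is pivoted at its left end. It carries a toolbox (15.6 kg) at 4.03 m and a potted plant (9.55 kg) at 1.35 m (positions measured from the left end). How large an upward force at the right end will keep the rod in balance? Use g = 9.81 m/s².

F ≈ 215 N

Sum moments about the left end (the unknown pivot reaction has zero arm there).
Beam weight: 15.7 × 9.81 = 154 N down at 2.695 m → arm 2.695 m, τ = 154 × 2.695 = 415 N·m clockwise.
Toolbox: 15.6 × 9.81 = 153 N down at 4.03 m → arm 4.03 m, τ = 153 × 4.03 = 616.6 N·m clockwise.
Potted plant: 9.55 × 9.81 = 93.69 N down at 1.35 m → arm 1.35 m, τ = 93.69 × 1.35 = 126.5 N·m clockwise.
Net moment of the loads = 1158 N·m clockwise.
The upward force F acts at the right end, arm 5.39 m, giving F × 5.39 counterclockwise.
Στ = 0 ⇒ F × 5.39 = 1158 ⇒ F = 1158 / 5.39 = 215 N.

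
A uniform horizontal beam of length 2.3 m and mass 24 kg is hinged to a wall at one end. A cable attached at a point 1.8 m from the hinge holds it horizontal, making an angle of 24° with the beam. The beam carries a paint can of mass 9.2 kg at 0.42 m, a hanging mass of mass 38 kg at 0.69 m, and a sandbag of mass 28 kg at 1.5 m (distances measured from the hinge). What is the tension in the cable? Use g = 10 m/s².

T ≈ 1360 N

Choose the hinge as the axis so the unknown hinge reaction has zero arm there.
Beam weight: 24 × 10 = 240 N down at 1.15 m → arm 1.15 m, τ = 240 × 1.15 = 276 N·m clockwise.
Paint can: 9.2 × 10 = 92 N down at 0.42 m → arm 0.42 m, τ = 92 × 0.42 = 38.64 N·m clockwise.
Hanging mass: 38 × 10 = 380 N down at 0.69 m → arm 0.69 m, τ = 380 × 0.69 = 262.2 N·m clockwise.
Sandbag: 28 × 10 = 280 N down at 1.5 m → arm 1.5 m, τ = 280 × 1.5 = 420 N·m clockwise.
Total clockwise load moment = 996.8 N·m.
The cable tension T acts at 1.8 m; only its component perpendicular to the beam, T sinθ, produces torque. sin 24° = 0.4067.
Στ = 0 ⇒ T × 1.8 × 0.4067 = 996.8 ⇒ T = 996.8 / 0.7321 = 1360 N.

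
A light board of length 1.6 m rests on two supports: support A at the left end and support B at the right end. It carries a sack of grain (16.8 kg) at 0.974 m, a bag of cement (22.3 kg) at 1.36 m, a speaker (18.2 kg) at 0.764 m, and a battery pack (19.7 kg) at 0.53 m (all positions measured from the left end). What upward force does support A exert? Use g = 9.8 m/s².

R_A ≈ 319 N

About support B:
Sack of grain: 16.8 × 9.8 = 164.6 N down at 0.974 m → arm 0.626 m, τ = 164.6 × 0.626 = 103 N·m counterclockwise.
Bag of cement: 22.3 × 9.8 = 218.5 N down at 1.36 m → arm 0.24 m, τ = 218.5 × 0.24 = 52.44 N·m counterclockwise.
Speaker: 18.2 × 9.8 = 178.4 N down at 0.764 m → arm 0.836 m, τ = 178.4 × 0.836 = 149.1 N·m counterclockwise.
Battery pack: 19.7 × 9.8 = 193.1 N down at 0.53 m → arm 1.07 m, τ = 193.1 × 1.07 = 206.6 N·m counterclockwise.
Net load moment about support B = 511.1 N·m counterclockwise.
Reaction R at support A is upward at 0 m, arm 1.6 m → moment R × 1.6 clockwise.
Setting net torque to zero: R × 1.6 = 511.1 → R = 319 N.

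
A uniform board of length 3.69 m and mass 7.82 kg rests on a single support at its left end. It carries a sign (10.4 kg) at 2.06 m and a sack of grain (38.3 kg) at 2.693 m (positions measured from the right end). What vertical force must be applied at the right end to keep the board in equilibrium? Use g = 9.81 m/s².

Choose the left end as the axis so the unknown pivot reaction has zero arm there.
Beam weight: 7.82 × 9.81 = 76.71 N down at 1.845 m → arm 1.845 m, τ = 76.71 × 1.845 = 141.5 N·m clockwise.
Sign: 10.4 × 9.81 = 102 N down at 2.06 m → arm 1.63 m, τ = 102 × 1.63 = 166.3 N·m clockwise.
Sack of grain: 38.3 × 9.81 = 375.7 N down at 2.693 m → arm 0.997 m, τ = 375.7 × 0.997 = 374.6 N·m clockwise.
Net moment of the loads = 682.4 N·m clockwise.
The upward force F acts at the right end, arm 3.69 m, giving F × 3.69 counterclockwise.
Setting net torque to zero: F × 3.69 = 682.4 → F = 682.4 / 3.69 = 185 N.

F ≈ 185 N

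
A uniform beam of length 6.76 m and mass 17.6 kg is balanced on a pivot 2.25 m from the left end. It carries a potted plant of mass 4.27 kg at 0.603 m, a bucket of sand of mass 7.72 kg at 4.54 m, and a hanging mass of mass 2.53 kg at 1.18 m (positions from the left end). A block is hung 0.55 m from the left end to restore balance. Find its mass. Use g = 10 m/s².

Choose the pivot (at 2.25 m from the left end) as the axis so the support reaction has zero arm there.
Beam weight: 17.6 × 10 = 176 N down at 3.38 m → arm 1.13 m, τ = 176 × 1.13 = 198.9 N·m clockwise.
Potted plant: 4.27 × 10 = 42.7 N down at 0.603 m → arm 1.647 m, τ = 42.7 × 1.647 = 70.33 N·m counterclockwise.
Bucket of sand: 7.72 × 10 = 77.2 N down at 4.54 m → arm 2.29 m, τ = 77.2 × 2.29 = 176.8 N·m clockwise.
Hanging mass: 2.53 × 10 = 25.3 N down at 1.18 m → arm 1.07 m, τ = 25.3 × 1.07 = 27.07 N·m counterclockwise.
Net moment of known loads = 278.3 N·m clockwise.
An unknown mass m at 0.55 m has arm 1.7 m; its moment is m·g·1.7 counterclockwise.
Balancing moments: m × 10 × 1.7 = 278.3, giving m = 278.3 / (10 × 1.7) = 16.4 kg.

m ≈ 16.4 kg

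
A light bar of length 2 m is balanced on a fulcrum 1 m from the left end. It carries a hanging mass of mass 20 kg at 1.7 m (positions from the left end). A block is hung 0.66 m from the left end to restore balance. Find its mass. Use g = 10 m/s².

m ≈ 41.2 kg

Taking torques about the fulcrum (at 1 m from the left end):
Hanging mass: 20 × 10 = 200 N down at 1.7 m → arm 0.7 m, τ = 200 × 0.7 = 140 N·m clockwise.
Net moment of known loads = 140 N·m clockwise.
An unknown mass m at 0.66 m has arm 0.34 m; its moment is m·g·0.34 counterclockwise.
For rotational equilibrium, m × 10 × 0.34 = 140, so m = 140 / (10 × 0.34) = 41.2 kg.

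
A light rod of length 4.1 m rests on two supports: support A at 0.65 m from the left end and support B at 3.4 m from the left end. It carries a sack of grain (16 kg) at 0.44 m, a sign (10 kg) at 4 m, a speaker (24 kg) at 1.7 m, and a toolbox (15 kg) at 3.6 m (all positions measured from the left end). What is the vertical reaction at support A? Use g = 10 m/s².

Taking torques about support B:
Sack of grain: 16 × 10 = 160 N down at 0.44 m → arm 2.96 m, τ = 160 × 2.96 = 473.6 N·m counterclockwise.
Sign: 10 × 10 = 100 N down at 4 m → arm 0.6 m, τ = 100 × 0.6 = 60 N·m clockwise.
Speaker: 24 × 10 = 240 N down at 1.7 m → arm 1.7 m, τ = 240 × 1.7 = 408 N·m counterclockwise.
Toolbox: 15 × 10 = 150 N down at 3.6 m → arm 0.2 m, τ = 150 × 0.2 = 30 N·m clockwise.
Net load moment about support B = 791.6 N·m counterclockwise.
Reaction R at support A is upward at 0.65 m, arm 2.75 m → moment R × 2.75 clockwise.
For rotational equilibrium, R × 2.75 = 791.6, so R = 288 N.

R_A ≈ 288 N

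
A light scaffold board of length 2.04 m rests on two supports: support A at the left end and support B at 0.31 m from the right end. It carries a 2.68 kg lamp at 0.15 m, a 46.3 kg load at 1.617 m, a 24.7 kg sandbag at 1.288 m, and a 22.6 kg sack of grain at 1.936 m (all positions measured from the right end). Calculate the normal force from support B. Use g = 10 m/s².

R_B ≈ 263 N

Taking torques about support A:
Lamp: 2.68 × 10 = 26.8 N down at 0.15 m → arm 1.89 m, τ = 26.8 × 1.89 = 50.65 N·m clockwise.
Load: 46.3 × 10 = 463 N down at 1.617 m → arm 0.423 m, τ = 463 × 0.423 = 195.8 N·m clockwise.
Sandbag: 24.7 × 10 = 247 N down at 1.288 m → arm 0.752 m, τ = 247 × 0.752 = 185.7 N·m clockwise.
Sack of grain: 22.6 × 10 = 226 N down at 1.936 m → arm 0.104 m, τ = 226 × 0.104 = 23.5 N·m clockwise.
Net load moment about support A = 455.6 N·m clockwise.
Reaction R at support B is upward at 0.31 m, arm 1.73 m → moment R × 1.73 counterclockwise.
Balancing moments: R × 1.73 = 455.6, giving R = 263 N.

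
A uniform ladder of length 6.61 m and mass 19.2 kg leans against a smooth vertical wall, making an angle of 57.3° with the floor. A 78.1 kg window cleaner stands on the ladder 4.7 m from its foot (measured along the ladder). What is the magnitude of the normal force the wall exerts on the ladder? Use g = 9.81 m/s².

Taking torques about the foot of the ladder:
Ladder weight 19.2×9.81 = 188.4 N acts at 3.305 m along the ladder; its horizontal arm is 3.305·cos57.3° = 1.785 m → τ = 336.3 N·m clockwise.
Window cleaner: 78.1×9.81 = 766.2 N at 4.7 m → arm 2.539 m → τ = 1945 N·m clockwise.
Wall normal N acts horizontally at the top; its moment arm is the height L sinθ = 6.61·sin57.3° = 5.562 m, counterclockwise.
Στ = 0 ⇒ N × 5.562 = 2281 ⇒ N = 410 N.

N_wall ≈ 410 N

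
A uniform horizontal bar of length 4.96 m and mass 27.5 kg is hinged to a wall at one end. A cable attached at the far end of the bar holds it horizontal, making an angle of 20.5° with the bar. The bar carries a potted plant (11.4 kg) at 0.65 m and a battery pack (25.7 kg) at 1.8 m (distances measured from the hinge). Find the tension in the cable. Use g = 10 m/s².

Choose the hinge as the axis so the unknown hinge reaction has zero arm there.
Beam weight: 27.5 × 10 = 275 N down at 2.48 m → arm 2.48 m, τ = 275 × 2.48 = 682 N·m clockwise.
Potted plant: 11.4 × 10 = 114 N down at 0.65 m → arm 0.65 m, τ = 114 × 0.65 = 74.1 N·m clockwise.
Battery pack: 25.7 × 10 = 257 N down at 1.8 m → arm 1.8 m, τ = 257 × 1.8 = 462.6 N·m clockwise.
Total clockwise load moment = 1219 N·m.
The cable tension T acts at 4.96 m; only its component perpendicular to the bar, T sinθ, produces torque. sin 20.5° = 0.3502.
Setting net torque to zero: T × 4.96 × 0.3502 = 1219 → T = 1219 / 1.737 = 702 N.

T ≈ 702 N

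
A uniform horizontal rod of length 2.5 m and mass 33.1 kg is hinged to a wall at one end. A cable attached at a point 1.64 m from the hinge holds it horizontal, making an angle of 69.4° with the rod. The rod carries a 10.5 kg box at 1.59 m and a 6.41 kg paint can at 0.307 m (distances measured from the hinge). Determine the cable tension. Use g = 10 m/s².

T ≈ 391 N

About the hinge:
Beam weight: 33.1 × 10 = 331 N down at 1.25 m → arm 1.25 m, τ = 331 × 1.25 = 413.8 N·m clockwise.
Box: 10.5 × 10 = 105 N down at 1.59 m → arm 1.59 m, τ = 105 × 1.59 = 167 N·m clockwise.
Paint can: 6.41 × 10 = 64.1 N down at 0.307 m → arm 0.307 m, τ = 64.1 × 0.307 = 19.68 N·m clockwise.
Total clockwise load moment = 600.5 N·m.
The cable tension T acts at 1.64 m; only its component perpendicular to the rod, T sinθ, produces torque. sin 69.4° = 0.9361.
Setting net torque to zero: T × 1.64 × 0.9361 = 600.5 → T = 600.5 / 1.535 = 391 N.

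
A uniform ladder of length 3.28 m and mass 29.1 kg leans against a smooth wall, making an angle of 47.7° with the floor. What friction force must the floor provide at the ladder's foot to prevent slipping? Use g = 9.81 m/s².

Choose the foot of the ladder as the axis so the floor normal and friction both act there and drop out.
Ladder weight 29.1×9.81 = 285.5 N acts at 1.64 m along the ladder; its horizontal arm is 1.64·cos47.7° = 1.104 m → τ = 315.2 N·m clockwise.
Wall normal N acts horizontally at the top; its moment arm is the height L sinθ = 3.28·sin47.7° = 2.426 m, counterclockwise.
Setting net torque to zero: N × 2.426 = 315.2 → N = 130 N.
ΣFx = 0: friction at the foot balances the wall's push, so f = N_wall = 130 N.

f ≈ 130 N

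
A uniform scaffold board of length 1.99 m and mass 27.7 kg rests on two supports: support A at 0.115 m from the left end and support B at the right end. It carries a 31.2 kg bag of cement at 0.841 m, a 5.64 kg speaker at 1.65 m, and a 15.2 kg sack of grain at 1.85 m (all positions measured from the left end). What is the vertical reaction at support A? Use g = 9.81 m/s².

R_A ≈ 353 N

Take moments about support B.
Beam weight: 27.7 × 9.81 = 271.7 N down at 0.995 m → arm 0.995 m, τ = 271.7 × 0.995 = 270.3 N·m counterclockwise.
Bag of cement: 31.2 × 9.81 = 306.1 N down at 0.841 m → arm 1.149 m, τ = 306.1 × 1.149 = 351.7 N·m counterclockwise.
Speaker: 5.64 × 9.81 = 55.33 N down at 1.65 m → arm 0.34 m, τ = 55.33 × 0.34 = 18.81 N·m counterclockwise.
Sack of grain: 15.2 × 9.81 = 149.1 N down at 1.85 m → arm 0.14 m, τ = 149.1 × 0.14 = 20.87 N·m counterclockwise.
Net load moment about support B = 661.7 N·m counterclockwise.
Reaction R at support A is upward at 0.115 m, arm 1.875 m → moment R × 1.875 clockwise.
For rotational equilibrium, R × 1.875 = 661.7, so R = 353 N.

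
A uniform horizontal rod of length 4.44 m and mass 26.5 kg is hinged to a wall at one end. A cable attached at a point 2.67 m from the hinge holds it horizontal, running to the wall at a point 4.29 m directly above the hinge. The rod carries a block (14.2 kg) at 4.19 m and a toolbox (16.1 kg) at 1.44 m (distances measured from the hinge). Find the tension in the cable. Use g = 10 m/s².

Taking torques about the hinge:
Beam weight: 26.5 × 10 = 265 N down at 2.22 m → arm 2.22 m, τ = 265 × 2.22 = 588.3 N·m clockwise.
Block: 14.2 × 10 = 142 N down at 4.19 m → arm 4.19 m, τ = 142 × 4.19 = 595 N·m clockwise.
Toolbox: 16.1 × 10 = 161 N down at 1.44 m → arm 1.44 m, τ = 161 × 1.44 = 231.8 N·m clockwise.
Total clockwise load moment = 1415 N·m.
The cable tension T acts at 2.67 m; only its component perpendicular to the rod, T sinθ, produces torque. sinθ = h/√(h²+d²) = 4.29/√(4.29²+2.67²) = 0.849.
For rotational equilibrium, T × 2.67 × 0.849 = 1415, so T = 1415 / 2.267 = 624 N.

T ≈ 624 N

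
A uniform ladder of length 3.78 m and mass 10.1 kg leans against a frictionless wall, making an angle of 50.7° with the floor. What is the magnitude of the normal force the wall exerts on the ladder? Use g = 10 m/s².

N_wall ≈ 41.3 N

Choose the foot of the ladder as the axis so the floor normal and friction both act there and drop out.
Ladder weight 10.1×10 = 101 N acts at 1.89 m along the ladder; its horizontal arm is 1.89·cos50.7° = 1.197 m → τ = 120.9 N·m clockwise.
Wall normal N acts horizontally at the top; its moment arm is the height L sinθ = 3.78·sin50.7° = 2.925 m, counterclockwise.
For rotational equilibrium, N × 2.925 = 120.9, so N = 41.3 N.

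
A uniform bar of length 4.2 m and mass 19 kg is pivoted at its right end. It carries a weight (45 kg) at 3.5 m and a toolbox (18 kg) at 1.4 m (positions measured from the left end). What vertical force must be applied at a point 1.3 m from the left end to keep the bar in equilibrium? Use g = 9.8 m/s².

F ≈ 412 N

About the right end:
Beam weight: 19 × 9.8 = 186.2 N down at 2.1 m → arm 2.1 m, τ = 186.2 × 2.1 = 391 N·m counterclockwise.
Weight: 45 × 9.8 = 441 N down at 3.5 m → arm 0.7 m, τ = 441 × 0.7 = 308.7 N·m counterclockwise.
Toolbox: 18 × 9.8 = 176.4 N down at 1.4 m → arm 2.8 m, τ = 176.4 × 2.8 = 493.9 N·m counterclockwise.
Net moment of the loads = 1194 N·m counterclockwise.
The upward force F acts at a point 1.3 m from the left end, arm 2.9 m, giving F × 2.9 clockwise.
Balancing moments: F × 2.9 = 1194, giving F = 1194 / 2.9 = 412 N.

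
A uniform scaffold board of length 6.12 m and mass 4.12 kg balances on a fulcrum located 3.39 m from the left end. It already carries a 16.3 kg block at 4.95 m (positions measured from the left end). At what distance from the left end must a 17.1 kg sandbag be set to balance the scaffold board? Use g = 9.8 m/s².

x ≈ 1.98 m from the left end

About the fulcrum (at 3.39 m from the left end):
Beam weight: 4.12 × 9.8 = 40.38 N down at 3.06 m → arm 0.33 m, τ = 40.38 × 0.33 = 13.33 N·m counterclockwise.
Block: 16.3 × 9.8 = 159.7 N down at 4.95 m → arm 1.56 m, τ = 159.7 × 1.56 = 249.1 N·m clockwise.
Net moment of existing loads = 235.8 N·m clockwise.
The sandbag weighs 17.1 × 9.8 = 167.6 N and must supply an equal counterclockwise moment, so its lever arm about the fulcrum is 235.8 / 167.6 = 1.41 m.
That puts it at 3.39 − 1.41 = 1.98 m from the left end.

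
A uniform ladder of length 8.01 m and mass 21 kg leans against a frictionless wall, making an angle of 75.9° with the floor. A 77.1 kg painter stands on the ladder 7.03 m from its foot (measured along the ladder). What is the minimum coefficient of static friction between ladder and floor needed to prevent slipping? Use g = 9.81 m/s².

μ_min ≈ 0.2

Taking torques about the foot of the ladder:
Ladder weight 21×9.81 = 206 N acts at 4.005 m along the ladder; its horizontal arm is 4.005·cos75.9° = 0.9757 m → τ = 201 N·m clockwise.
Painter: 77.1×9.81 = 756.4 N at 7.03 m → arm 1.713 m → τ = 1296 N·m clockwise.
Wall normal N acts horizontally at the top; its moment arm is the height L sinθ = 8.01·sin75.9° = 7.769 m, counterclockwise.
Setting net torque to zero: N × 7.769 = 1497 → N = 192.7 N.
ΣFx = 0 ⇒ f = N_wall = 192.7 N. ΣFy = 0 ⇒ N_floor = 962.4 N.
μ_min = f / N_floor = 192.7 / 962.4 = 0.2.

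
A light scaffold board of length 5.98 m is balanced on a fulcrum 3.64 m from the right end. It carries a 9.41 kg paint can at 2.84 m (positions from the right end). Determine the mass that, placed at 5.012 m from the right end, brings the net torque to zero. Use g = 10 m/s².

m ≈ 5.49 kg

Taking torques about the fulcrum (at 3.64 m from the right end):
Paint can: 9.41 × 10 = 94.1 N down at 2.84 m → arm 0.8 m, τ = 94.1 × 0.8 = 75.28 N·m clockwise.
Net moment of known loads = 75.28 N·m clockwise.
An unknown mass m at 5.012 m has arm 1.372 m; its moment is m·g·1.372 counterclockwise.
Balancing moments: m × 10 × 1.372 = 75.28, giving m = 75.28 / (10 × 1.372) = 5.49 kg.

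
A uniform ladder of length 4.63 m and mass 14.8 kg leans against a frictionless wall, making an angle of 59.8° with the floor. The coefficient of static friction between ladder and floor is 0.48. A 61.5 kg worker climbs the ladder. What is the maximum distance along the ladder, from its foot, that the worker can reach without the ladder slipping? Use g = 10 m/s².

Sum moments about the foot of the ladder (the floor normal and friction both act there and drop out).
Ladder weight 14.8×10 = 148 N acts at 2.315 m along the ladder; its horizontal arm is 2.315·cos59.8° = 1.164 m → τ = 172.3 N·m clockwise.
Worker weight 61.5×10 = 615 N at distance d → arm d·cos59.8° → τ = 615·d·0.503 clockwise.
Wall normal N at the top has arm L sinθ = 4.002 m counterclockwise, so Στ = 0 gives N·4.002 = 172.3 + 309.3·d.
ΣFy = 0 ⇒ N_floor = 763 N, so the maximum friction is μ_s·N_floor = 0.48×763 = 366.2 N. ΣFx = 0 ⇒ N_wall = f, so at the slipping point N = 366.2 N.
Substituting: 366.2×4.002 = 172.3 + 309.3·d ⇒ d = (1466 − 172.3) / 309.3 = 4.18 m.

d ≈ 4.18 m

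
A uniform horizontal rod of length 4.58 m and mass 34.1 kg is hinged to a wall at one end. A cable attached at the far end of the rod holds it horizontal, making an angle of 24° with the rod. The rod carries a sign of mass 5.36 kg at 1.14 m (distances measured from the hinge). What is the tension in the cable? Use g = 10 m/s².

Choose the hinge as the axis so the unknown hinge reaction has zero arm there.
Beam weight: 34.1 × 10 = 341 N down at 2.29 m → arm 2.29 m, τ = 341 × 2.29 = 780.9 N·m clockwise.
Sign: 5.36 × 10 = 53.6 N down at 1.14 m → arm 1.14 m, τ = 53.6 × 1.14 = 61.1 N·m clockwise.
Total clockwise load moment = 842 N·m.
The cable tension T acts at 4.58 m; only its component perpendicular to the rod, T sinθ, produces torque. sin 24° = 0.4067.
Balancing moments: T × 4.58 × 0.4067 = 842, giving T = 842 / 1.863 = 452 N.

T ≈ 452 N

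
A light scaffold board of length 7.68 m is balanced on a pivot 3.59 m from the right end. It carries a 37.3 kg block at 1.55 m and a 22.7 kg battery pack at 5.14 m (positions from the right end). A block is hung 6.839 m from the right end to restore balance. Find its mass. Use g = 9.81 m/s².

Take moments about the pivot (at 3.59 m from the right end).
Block: 37.3 × 9.81 = 365.9 N down at 1.55 m → arm 2.04 m, τ = 365.9 × 2.04 = 746.4 N·m clockwise.
Battery pack: 22.7 × 9.81 = 222.7 N down at 5.14 m → arm 1.55 m, τ = 222.7 × 1.55 = 345.2 N·m counterclockwise.
Net moment of known loads = 401.2 N·m clockwise.
An unknown mass m at 6.839 m has arm 3.249 m; its moment is m·g·3.249 counterclockwise.
Στ = 0 ⇒ m × 9.81 × 3.249 = 401.2 ⇒ m = 401.2 / (9.81 × 3.249) = 12.6 kg.

m ≈ 12.6 kg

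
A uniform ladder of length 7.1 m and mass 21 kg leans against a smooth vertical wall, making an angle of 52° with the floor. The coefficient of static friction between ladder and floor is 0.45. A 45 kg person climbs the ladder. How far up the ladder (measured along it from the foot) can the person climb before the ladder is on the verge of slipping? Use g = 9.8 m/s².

Sum moments about the foot of the ladder (the floor normal and friction both act there and drop out).
Ladder weight 21×9.8 = 205.8 N acts at 3.55 m along the ladder; its horizontal arm is 3.55·cos52° = 2.186 m → τ = 449.9 N·m clockwise.
Person weight 45×9.8 = 441 N at distance d → arm d·cos52° → τ = 441·d·0.6157 clockwise.
Wall normal N at the top has arm L sinθ = 5.595 m counterclockwise, so Στ = 0 gives N·5.595 = 449.9 + 271.5·d.
ΣFy = 0 ⇒ N_floor = 646.8 N, so the maximum friction is μ_s·N_floor = 0.45×646.8 = 291.1 N. ΣFx = 0 ⇒ N_wall = f, so at the slipping point N = 291.1 N.
Substituting: 291.1×5.595 = 449.9 + 271.5·d ⇒ d = (1629 − 449.9) / 271.5 = 4.34 m.

d ≈ 4.34 m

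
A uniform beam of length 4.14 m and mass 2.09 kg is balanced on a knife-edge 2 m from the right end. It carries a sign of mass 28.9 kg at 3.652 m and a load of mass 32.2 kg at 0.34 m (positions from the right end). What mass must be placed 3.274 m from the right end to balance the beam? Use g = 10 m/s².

Choose the knife-edge (at 2 m from the right end) as the axis so the support reaction has zero arm there.
Beam weight: 2.09 × 10 = 20.9 N down at 2.07 m → arm 0.07 m, τ = 20.9 × 0.07 = 1.463 N·m counterclockwise.
Sign: 28.9 × 10 = 289 N down at 3.652 m → arm 1.652 m, τ = 289 × 1.652 = 477.4 N·m counterclockwise.
Load: 32.2 × 10 = 322 N down at 0.34 m → arm 1.66 m, τ = 322 × 1.66 = 534.5 N·m clockwise.
Net moment of known loads = 55.64 N·m clockwise.
An unknown mass m at 3.274 m has arm 1.274 m; its moment is m·g·1.274 counterclockwise.
Balancing moments: m × 10 × 1.274 = 55.64, giving m = 55.64 / (10 × 1.274) = 4.37 kg.

m ≈ 4.37 kg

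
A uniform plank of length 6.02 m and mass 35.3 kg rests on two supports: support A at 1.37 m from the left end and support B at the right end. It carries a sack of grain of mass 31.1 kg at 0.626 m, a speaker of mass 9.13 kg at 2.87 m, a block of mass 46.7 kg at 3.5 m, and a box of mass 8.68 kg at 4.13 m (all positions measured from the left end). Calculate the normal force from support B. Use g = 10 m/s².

R_B ≈ 370 N

Taking torques about support A:
Beam weight: 35.3 × 10 = 353 N down at 3.01 m → arm 1.64 m, τ = 353 × 1.64 = 578.9 N·m clockwise.
Sack of grain: 31.1 × 10 = 311 N down at 0.626 m → arm 0.744 m, τ = 311 × 0.744 = 231.4 N·m counterclockwise.
Speaker: 9.13 × 10 = 91.3 N down at 2.87 m → arm 1.5 m, τ = 91.3 × 1.5 = 136.9 N·m clockwise.
Block: 46.7 × 10 = 467 N down at 3.5 m → arm 2.13 m, τ = 467 × 2.13 = 994.7 N·m clockwise.
Box: 8.68 × 10 = 86.8 N down at 4.13 m → arm 2.76 m, τ = 86.8 × 2.76 = 239.6 N·m clockwise.
Net load moment about support A = 1719 N·m clockwise.
Reaction R at support B is upward at 6.02 m, arm 4.65 m → moment R × 4.65 counterclockwise.
Στ = 0 ⇒ R × 4.65 = 1719 ⇒ R = 370 N.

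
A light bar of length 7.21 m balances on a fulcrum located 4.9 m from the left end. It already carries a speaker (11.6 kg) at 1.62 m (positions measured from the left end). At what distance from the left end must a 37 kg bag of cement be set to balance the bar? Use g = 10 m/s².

Sum moments about the fulcrum (at 4.9 m from the left end) (the support reaction has zero arm there).
Speaker: 11.6 × 10 = 116 N down at 1.62 m → arm 3.28 m, τ = 116 × 3.28 = 380.5 N·m counterclockwise.
Net moment of existing loads = 380.5 N·m counterclockwise.
The bag of cement weighs 37 × 10 = 370 N and must supply an equal clockwise moment, so its lever arm about the fulcrum is 380.5 / 370 = 1.03 m.
That puts it at 4.9 + 1.03 = 5.93 m from the left end.

x ≈ 5.93 m from the left end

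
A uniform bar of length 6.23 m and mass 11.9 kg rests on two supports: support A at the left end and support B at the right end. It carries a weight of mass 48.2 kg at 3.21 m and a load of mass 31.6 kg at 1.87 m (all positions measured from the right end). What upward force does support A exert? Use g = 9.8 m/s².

Sum moments about support B (its reaction then has zero moment arm).
Beam weight: 11.9 × 9.8 = 116.6 N down at 3.115 m → arm 3.115 m, τ = 116.6 × 3.115 = 363.2 N·m counterclockwise.
Weight: 48.2 × 9.8 = 472.4 N down at 3.21 m → arm 3.21 m, τ = 472.4 × 3.21 = 1516 N·m counterclockwise.
Load: 31.6 × 9.8 = 309.7 N down at 1.87 m → arm 1.87 m, τ = 309.7 × 1.87 = 579.1 N·m counterclockwise.
Net load moment about support B = 2458 N·m counterclockwise.
Reaction R at support A is upward at 6.23 m, arm 6.23 m → moment R × 6.23 clockwise.
For rotational equilibrium, R × 6.23 = 2458, so R = 395 N.

R_A ≈ 395 N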